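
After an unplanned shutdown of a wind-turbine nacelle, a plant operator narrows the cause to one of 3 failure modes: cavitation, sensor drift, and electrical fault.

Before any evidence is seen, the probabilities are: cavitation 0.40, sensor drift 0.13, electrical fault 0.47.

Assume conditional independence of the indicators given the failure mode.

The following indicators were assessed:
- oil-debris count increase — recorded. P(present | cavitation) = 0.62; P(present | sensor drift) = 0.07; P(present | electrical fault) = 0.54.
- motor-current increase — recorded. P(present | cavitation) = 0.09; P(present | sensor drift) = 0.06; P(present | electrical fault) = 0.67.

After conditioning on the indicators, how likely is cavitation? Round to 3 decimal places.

By Bayes' rule with conditional independence, the unnormalized weight for each hypothesis is prior × ∏ likelihoods:
  cavitation: 0.40 × 0.62 × 0.09 = 0.02232
  sensor drift: 0.13 × 0.07 × 0.06 = 0.000546
  electrical fault: 0.47 × 0.54 × 0.67 = 0.17005
The unnormalized weights sum to 0.19291.
P(cavitation | evidence) = 0.02232 / 0.19291 ≈ 0.116.

0.116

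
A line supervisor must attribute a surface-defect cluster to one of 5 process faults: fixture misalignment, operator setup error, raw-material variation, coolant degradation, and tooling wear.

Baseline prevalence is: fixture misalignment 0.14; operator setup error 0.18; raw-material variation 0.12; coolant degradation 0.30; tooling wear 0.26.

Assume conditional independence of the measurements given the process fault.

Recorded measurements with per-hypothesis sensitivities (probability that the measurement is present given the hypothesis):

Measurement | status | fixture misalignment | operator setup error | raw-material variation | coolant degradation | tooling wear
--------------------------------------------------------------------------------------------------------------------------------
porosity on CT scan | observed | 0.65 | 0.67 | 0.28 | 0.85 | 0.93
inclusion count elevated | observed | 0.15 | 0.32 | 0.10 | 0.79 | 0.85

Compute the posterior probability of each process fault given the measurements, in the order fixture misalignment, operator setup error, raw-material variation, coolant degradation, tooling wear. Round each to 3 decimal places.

For each hypothesis, the unnormalized posterior weight is prior × product of the measurement likelihoods:
  fixture misalignment: 0.14 × 0.65 × 0.15 = 0.01365
  operator setup error: 0.18 × 0.67 × 0.32 = 0.038592
  raw-material variation: 0.12 × 0.28 × 0.10 = 0.00336
  coolant degradation: 0.30 × 0.85 × 0.79 = 0.20145
  tooling wear: 0.26 × 0.93 × 0.85 = 0.20553
Marginal likelihood of the evidence = 0.46258.
P(fixture misalignment | evidence) = 0.01365 / 0.46258 ≈ 0.030
P(operator setup error | evidence) = 0.038592 / 0.46258 ≈ 0.083
P(raw-material variation | evidence) = 0.00336 / 0.46258 ≈ 0.007
P(coolant degradation | evidence) = 0.20145 / 0.46258 ≈ 0.435
P(tooling wear | evidence) = 0.20553 / 0.46258 ≈ 0.444

0.030, 0.083, 0.007, 0.435, 0.444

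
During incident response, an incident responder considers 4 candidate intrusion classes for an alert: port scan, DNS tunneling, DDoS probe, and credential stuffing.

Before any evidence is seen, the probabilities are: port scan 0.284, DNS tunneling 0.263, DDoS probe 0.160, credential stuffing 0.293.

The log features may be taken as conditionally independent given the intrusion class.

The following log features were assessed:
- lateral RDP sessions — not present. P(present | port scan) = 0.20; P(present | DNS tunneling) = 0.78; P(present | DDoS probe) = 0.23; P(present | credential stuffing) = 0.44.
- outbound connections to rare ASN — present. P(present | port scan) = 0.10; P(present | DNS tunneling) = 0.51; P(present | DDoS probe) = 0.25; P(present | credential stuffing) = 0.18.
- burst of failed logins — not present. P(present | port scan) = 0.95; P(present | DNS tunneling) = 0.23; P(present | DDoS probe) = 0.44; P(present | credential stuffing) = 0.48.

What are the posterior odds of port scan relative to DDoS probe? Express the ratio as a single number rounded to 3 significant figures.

The normalizing constant cancels in an odds ratio, so compute prior × likelihood for the two hypotheses only (using 1 − P(present | H) for each absent log feature):
  port scan: 0.284 × (1 − 0.20) × 0.10 × (1 − 0.95) = 0.001136
  DDoS probe: 0.160 × (1 − 0.23) × 0.25 × (1 − 0.44) = 0.017248
Posterior odds = 0.001136 / 0.017248 ≈ 0.0659.

0.0659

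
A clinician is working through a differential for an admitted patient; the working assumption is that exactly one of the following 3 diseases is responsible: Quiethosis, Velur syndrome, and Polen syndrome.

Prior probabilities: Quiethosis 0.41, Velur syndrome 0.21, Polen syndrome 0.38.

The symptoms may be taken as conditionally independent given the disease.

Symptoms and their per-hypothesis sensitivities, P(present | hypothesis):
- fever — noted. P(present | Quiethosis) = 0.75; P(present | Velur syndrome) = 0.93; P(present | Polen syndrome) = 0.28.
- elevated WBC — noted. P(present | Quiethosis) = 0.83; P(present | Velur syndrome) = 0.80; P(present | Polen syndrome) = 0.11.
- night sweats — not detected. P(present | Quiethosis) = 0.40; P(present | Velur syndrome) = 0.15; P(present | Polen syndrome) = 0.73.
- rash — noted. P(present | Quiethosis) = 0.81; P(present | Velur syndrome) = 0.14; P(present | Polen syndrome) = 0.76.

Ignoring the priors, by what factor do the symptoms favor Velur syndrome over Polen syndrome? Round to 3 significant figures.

Take the product of per-symptom likelihoods under each hypothesis (using 1 − P(present | H) for each absent symptom), then divide.
  Velur syndrome: 0.93 × 0.80 × (1 − 0.15) × 0.14 = 0.088536
  Polen syndrome: 0.28 × 0.11 × (1 − 0.73) × 0.76 = 0.0063202
Bayes factor = 0.088536 / 0.0063202 ≈ 14.0

14.0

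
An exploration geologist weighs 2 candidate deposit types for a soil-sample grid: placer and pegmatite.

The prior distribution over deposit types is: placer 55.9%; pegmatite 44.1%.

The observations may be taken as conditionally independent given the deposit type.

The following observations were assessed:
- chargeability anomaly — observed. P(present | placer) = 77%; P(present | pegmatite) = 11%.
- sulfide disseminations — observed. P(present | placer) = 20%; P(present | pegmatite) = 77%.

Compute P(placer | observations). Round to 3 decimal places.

For each hypothesis, the unnormalized posterior weight is prior × product of the observation likelihoods:
  placer: 0.559 × 0.77 × 0.20 = 0.086086
  pegmatite: 0.441 × 0.11 × 0.77 = 0.037353
Normalizing constant Z = 0.086086 + 0.037353 = 0.12344.
P(placer | evidence) = 0.086086 / 0.12344 ≈ 0.697.

0.697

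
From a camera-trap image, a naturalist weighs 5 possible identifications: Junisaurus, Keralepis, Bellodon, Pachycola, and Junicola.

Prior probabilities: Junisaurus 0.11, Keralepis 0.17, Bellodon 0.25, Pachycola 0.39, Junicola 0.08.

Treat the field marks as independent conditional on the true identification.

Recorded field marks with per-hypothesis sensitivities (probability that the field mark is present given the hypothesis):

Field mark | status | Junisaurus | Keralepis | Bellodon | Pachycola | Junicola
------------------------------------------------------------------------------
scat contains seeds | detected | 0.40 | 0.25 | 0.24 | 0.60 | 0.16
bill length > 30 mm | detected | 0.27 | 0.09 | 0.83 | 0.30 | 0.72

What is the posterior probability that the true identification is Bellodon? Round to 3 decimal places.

Multiply each prior by the joint likelihood of the field mark pattern:
  Junisaurus: 0.11 × 0.40 × 0.27 = 0.01188
  Keralepis: 0.17 × 0.25 × 0.09 = 0.003825
  Bellodon: 0.25 × 0.24 × 0.83 = 0.0498
  Pachycola: 0.39 × 0.60 × 0.30 = 0.0702
  Junicola: 0.08 × 0.16 × 0.72 = 0.009216
Normalizing constant Z = 0.01188 + 0.003825 + 0.0498 + 0.0702 + 0.009216 = 0.14492.
P(Bellodon | evidence) = 0.0498 / 0.14492 ≈ 0.344.

0.344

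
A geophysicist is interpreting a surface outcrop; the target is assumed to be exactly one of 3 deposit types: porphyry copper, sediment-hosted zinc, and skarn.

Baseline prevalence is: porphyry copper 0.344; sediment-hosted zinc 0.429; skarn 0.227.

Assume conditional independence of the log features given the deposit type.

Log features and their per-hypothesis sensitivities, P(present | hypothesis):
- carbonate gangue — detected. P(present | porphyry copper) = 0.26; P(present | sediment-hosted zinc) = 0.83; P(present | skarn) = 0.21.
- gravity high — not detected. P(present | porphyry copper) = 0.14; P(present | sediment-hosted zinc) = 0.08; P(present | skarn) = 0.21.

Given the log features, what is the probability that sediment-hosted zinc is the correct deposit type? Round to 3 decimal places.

By Bayes' rule with conditional independence, the unnormalized weight for each hypothesis is prior × ∏ likelihoods (using 1 − P(present | H) for each absent log feature):
  porphyry copper: 0.344 × 0.26 × (1 − 0.14) = 0.076918
  sediment-hosted zinc: 0.429 × 0.83 × (1 − 0.08) = 0.32758
  skarn: 0.227 × 0.21 × (1 − 0.21) = 0.037659
Normalizing constant Z = 0.076918 + 0.32758 + 0.037659 = 0.44216.
P(sediment-hosted zinc | evidence) = 0.32758 / 0.44216 ≈ 0.741.

0.741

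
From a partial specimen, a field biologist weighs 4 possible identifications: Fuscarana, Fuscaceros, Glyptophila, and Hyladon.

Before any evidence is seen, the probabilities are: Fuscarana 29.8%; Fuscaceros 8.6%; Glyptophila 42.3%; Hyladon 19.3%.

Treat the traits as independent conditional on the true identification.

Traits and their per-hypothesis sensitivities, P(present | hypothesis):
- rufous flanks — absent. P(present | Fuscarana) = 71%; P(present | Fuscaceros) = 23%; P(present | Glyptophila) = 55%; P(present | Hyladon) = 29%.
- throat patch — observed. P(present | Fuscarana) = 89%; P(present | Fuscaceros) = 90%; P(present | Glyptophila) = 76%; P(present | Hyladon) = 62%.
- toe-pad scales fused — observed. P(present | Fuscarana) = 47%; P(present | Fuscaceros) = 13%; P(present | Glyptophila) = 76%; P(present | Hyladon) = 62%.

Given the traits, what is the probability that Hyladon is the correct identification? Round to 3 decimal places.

0.255

By Bayes' rule with conditional independence, the unnormalized weight for each hypothesis is prior × ∏ likelihoods (using 1 − P(present | H) for each absent trait):
  Fuscarana: 0.298 × (1 − 0.71) × 0.89 × 0.47 = 0.036149
  Fuscaceros: 0.086 × (1 − 0.23) × 0.90 × 0.13 = 0.0077477
  Glyptophila: 0.423 × (1 − 0.55) × 0.76 × 0.76 = 0.10995
  Hyladon: 0.193 × (1 − 0.29) × 0.62 × 0.62 = 0.052674
Normalizing constant Z = 0.036149 + 0.0077477 + 0.10995 + 0.052674 = 0.20652.
P(Hyladon | evidence) = 0.052674 / 0.20652 ≈ 0.255.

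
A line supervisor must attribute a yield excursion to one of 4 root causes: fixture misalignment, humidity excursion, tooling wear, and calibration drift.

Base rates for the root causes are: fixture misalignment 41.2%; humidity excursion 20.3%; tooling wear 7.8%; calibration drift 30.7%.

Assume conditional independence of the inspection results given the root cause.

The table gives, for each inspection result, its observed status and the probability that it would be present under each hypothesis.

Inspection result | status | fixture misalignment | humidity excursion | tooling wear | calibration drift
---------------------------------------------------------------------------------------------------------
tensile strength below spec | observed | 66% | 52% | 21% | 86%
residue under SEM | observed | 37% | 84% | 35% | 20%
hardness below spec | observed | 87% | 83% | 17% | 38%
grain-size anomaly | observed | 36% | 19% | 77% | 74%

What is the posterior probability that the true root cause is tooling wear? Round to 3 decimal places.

By Bayes' rule with conditional independence, the unnormalized weight for each hypothesis is prior × ∏ likelihoods:
  fixture misalignment: 0.412 × 0.66 × 0.37 × 0.87 × 0.36 = 0.031511
  humidity excursion: 0.203 × 0.52 × 0.84 × 0.83 × 0.19 = 0.013983
  tooling wear: 0.078 × 0.21 × 0.35 × 0.17 × 0.77 = 0.00075045
  calibration drift: 0.307 × 0.86 × 0.20 × 0.38 × 0.74 = 0.014848
The unnormalized weights sum to 0.061093.
P(tooling wear | evidence) = 0.00075045 / 0.061093 ≈ 0.012.

0.012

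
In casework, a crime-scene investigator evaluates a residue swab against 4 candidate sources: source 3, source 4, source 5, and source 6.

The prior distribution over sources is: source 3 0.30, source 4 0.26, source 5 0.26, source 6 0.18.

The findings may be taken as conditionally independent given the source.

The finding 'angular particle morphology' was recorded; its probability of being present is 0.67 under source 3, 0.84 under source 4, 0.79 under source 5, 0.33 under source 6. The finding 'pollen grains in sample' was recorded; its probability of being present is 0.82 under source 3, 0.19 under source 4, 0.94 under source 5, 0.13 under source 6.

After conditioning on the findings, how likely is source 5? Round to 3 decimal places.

0.474

Multiply each prior by the joint likelihood of the evidence pattern:
  source 3: 0.30 × 0.67 × 0.82 = 0.16482
  source 4: 0.26 × 0.84 × 0.19 = 0.041496
  source 5: 0.26 × 0.79 × 0.94 = 0.19308
  source 6: 0.18 × 0.33 × 0.13 = 0.007722
The unnormalized weights sum to 0.40711.
P(source 5 | evidence) = 0.19308 / 0.40711 ≈ 0.474.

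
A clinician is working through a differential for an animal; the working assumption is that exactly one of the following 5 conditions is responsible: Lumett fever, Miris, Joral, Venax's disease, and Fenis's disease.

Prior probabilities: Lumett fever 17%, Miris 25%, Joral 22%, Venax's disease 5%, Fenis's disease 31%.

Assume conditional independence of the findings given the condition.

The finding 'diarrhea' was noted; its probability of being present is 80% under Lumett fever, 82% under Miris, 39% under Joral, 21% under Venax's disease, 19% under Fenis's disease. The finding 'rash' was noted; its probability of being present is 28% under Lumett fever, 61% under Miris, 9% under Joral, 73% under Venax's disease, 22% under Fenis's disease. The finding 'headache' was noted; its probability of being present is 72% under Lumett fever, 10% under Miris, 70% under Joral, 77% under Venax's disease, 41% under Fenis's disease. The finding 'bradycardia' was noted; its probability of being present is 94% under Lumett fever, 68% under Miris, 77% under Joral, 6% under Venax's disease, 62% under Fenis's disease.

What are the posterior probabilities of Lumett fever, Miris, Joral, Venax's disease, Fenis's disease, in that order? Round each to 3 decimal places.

Multiply each prior by the joint likelihood of the evidence pattern:
  Lumett fever: 0.17 × 0.80 × 0.28 × 0.72 × 0.94 = 0.025773
  Miris: 0.25 × 0.82 × 0.61 × 0.10 × 0.68 = 0.0085034
  Joral: 0.22 × 0.39 × 0.09 × 0.70 × 0.77 = 0.0041622
  Venax's disease: 0.05 × 0.21 × 0.73 × 0.77 × 0.06 = 0.00035412
  Fenis's disease: 0.31 × 0.19 × 0.22 × 0.41 × 0.62 = 0.0032939
Normalizing constant Z = 0.025773 + 0.0085034 + 0.0041622 + 0.00035412 + 0.0032939 = 0.042086.
P(Lumett fever | evidence) = 0.025773 / 0.042086 ≈ 0.612
P(Miris | evidence) = 0.0085034 / 0.042086 ≈ 0.202
P(Joral | evidence) = 0.0041622 / 0.042086 ≈ 0.099
P(Venax's disease | evidence) = 0.00035412 / 0.042086 ≈ 0.008
P(Fenis's disease | evidence) = 0.0032939 / 0.042086 ≈ 0.078

0.612, 0.202, 0.099, 0.008, 0.078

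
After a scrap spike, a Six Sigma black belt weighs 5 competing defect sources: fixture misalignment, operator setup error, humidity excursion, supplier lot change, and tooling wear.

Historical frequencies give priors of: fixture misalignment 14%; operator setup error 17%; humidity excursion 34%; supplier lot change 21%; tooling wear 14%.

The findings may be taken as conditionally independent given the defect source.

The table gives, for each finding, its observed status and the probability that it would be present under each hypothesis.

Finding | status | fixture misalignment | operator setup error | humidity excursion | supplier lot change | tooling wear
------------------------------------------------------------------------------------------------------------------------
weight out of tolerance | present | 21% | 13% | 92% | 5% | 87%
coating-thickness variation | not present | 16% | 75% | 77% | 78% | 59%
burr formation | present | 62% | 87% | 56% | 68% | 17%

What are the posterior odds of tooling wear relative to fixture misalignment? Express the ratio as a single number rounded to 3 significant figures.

0.554

The normalizing constant cancels in an odds ratio, so compute prior × likelihood for the two hypotheses only (using 1 − P(present | H) for each absent finding):
  tooling wear: 0.14 × 0.87 × (1 − 0.59) × 0.17 = 0.0084895
  fixture misalignment: 0.14 × 0.21 × (1 − 0.16) × 0.62 = 0.015312
Odds(tooling wear : fixture misalignment) = 0.0084895 / 0.015312 ≈ 0.554.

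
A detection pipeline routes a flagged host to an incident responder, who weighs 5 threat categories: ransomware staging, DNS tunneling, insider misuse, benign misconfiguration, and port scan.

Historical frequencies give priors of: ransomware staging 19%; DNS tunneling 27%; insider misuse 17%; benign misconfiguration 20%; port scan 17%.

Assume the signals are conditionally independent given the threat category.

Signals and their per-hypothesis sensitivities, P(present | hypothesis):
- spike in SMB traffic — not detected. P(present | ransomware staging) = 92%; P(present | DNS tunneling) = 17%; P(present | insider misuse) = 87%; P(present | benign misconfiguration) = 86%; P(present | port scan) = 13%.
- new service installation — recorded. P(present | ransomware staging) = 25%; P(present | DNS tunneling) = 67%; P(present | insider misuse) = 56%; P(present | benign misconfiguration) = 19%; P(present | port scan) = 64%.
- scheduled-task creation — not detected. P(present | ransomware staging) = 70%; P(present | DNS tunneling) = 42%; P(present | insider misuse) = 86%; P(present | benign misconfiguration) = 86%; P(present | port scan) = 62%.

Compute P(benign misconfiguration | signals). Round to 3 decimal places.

Multiply each prior by the joint likelihood of the signal pattern (using 1 − P(present | H) for each absent signal):
  ransomware staging: 0.19 × (1 − 0.92) × 0.25 × (1 − 0.70) = 0.00114
  DNS tunneling: 0.27 × (1 − 0.17) × 0.67 × (1 − 0.42) = 0.087085
  insider misuse: 0.17 × (1 − 0.87) × 0.56 × (1 − 0.86) = 0.0017326
  benign misconfiguration: 0.20 × (1 − 0.86) × 0.19 × (1 − 0.86) = 0.0007448
  port scan: 0.17 × (1 − 0.13) × 0.64 × (1 − 0.62) = 0.035969
The unnormalized weights sum to 0.12667.
P(benign misconfiguration | evidence) = 0.0007448 / 0.12667 ≈ 0.006.

0.006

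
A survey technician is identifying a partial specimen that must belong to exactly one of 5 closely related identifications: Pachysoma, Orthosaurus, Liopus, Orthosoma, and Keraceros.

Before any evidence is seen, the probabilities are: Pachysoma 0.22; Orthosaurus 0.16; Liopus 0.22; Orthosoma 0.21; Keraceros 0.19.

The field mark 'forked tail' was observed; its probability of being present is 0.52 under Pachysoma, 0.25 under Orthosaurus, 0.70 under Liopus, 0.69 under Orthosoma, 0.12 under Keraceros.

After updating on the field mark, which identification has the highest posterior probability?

Liopus

Multiply each prior by the likelihood of the field mark:
  Pachysoma: 0.22 × 0.52 = 0.1144
  Orthosaurus: 0.16 × 0.25 = 0.04
  Liopus: 0.22 × 0.70 = 0.154
  Orthosoma: 0.21 × 0.69 = 0.1449
  Keraceros: 0.19 × 0.12 = 0.0228
Normalizing constant Z = 0.1144 + 0.04 + 0.154 + 0.1449 + 0.0228 = 0.4761.
P(Pachysoma | evidence) ≈ 0.1144 / 0.4761 ≈ 0.240
P(Orthosaurus | evidence) ≈ 0.04 / 0.4761 ≈ 0.084
P(Liopus | evidence) ≈ 0.154 / 0.4761 ≈ 0.323
P(Orthosoma | evidence) ≈ 0.1449 / 0.4761 ≈ 0.304
P(Keraceros | evidence) ≈ 0.0228 / 0.4761 ≈ 0.048
The largest is 0.323, so Liopus is most probable.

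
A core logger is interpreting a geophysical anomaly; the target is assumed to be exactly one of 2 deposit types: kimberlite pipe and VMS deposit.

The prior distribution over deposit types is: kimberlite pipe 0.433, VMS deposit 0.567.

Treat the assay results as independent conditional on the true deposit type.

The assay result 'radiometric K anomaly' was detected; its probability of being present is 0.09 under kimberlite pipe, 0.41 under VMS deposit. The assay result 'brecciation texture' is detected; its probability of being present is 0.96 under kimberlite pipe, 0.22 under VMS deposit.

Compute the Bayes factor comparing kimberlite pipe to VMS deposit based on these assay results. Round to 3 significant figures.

Joint likelihood of the assay result pattern under each hypothesis:
  kimberlite pipe: 0.09 × 0.96 = 0.0864
  VMS deposit: 0.41 × 0.22 = 0.0902
Bayes factor = 0.0864 / 0.0902 ≈ 0.958

0.958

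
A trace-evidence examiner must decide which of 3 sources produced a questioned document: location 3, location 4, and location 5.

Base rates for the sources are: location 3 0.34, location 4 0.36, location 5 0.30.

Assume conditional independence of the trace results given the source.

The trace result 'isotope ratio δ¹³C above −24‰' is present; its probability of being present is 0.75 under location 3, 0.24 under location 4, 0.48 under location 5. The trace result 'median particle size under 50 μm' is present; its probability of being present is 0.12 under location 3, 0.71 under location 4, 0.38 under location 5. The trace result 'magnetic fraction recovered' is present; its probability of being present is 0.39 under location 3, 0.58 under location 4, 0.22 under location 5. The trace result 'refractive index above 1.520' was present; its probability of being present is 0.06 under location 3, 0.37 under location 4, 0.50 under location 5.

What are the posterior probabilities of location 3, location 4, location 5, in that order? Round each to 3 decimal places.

For each hypothesis, the unnormalized posterior weight is prior × product of the trace result likelihoods:
  location 3: 0.34 × 0.75 × 0.12 × 0.39 × 0.06 = 0.00071604
  location 4: 0.36 × 0.24 × 0.71 × 0.58 × 0.37 = 0.013164
  location 5: 0.30 × 0.48 × 0.38 × 0.22 × 0.50 = 0.0060192
The unnormalized weights sum to 0.0199.
P(location 3 | evidence) = 0.00071604 / 0.0199 ≈ 0.036
P(location 4 | evidence) = 0.013164 / 0.0199 ≈ 0.662
P(location 5 | evidence) = 0.0060192 / 0.0199 ≈ 0.302

0.036, 0.662, 0.302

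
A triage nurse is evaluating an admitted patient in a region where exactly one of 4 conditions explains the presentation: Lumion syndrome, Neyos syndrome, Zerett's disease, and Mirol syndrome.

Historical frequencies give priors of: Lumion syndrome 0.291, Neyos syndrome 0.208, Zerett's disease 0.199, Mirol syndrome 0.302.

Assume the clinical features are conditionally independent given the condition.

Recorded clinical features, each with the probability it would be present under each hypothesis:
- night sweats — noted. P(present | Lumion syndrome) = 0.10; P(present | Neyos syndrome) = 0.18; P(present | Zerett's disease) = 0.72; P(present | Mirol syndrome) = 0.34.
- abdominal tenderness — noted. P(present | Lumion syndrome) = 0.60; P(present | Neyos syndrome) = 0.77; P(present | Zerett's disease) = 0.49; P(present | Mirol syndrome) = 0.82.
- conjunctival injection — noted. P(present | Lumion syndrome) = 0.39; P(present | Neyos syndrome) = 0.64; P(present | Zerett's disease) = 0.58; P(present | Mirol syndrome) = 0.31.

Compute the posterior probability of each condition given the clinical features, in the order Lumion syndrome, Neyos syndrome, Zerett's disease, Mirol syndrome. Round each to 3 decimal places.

0.074, 0.200, 0.442, 0.283

By Bayes' rule with conditional independence, the unnormalized weight for each hypothesis is prior × ∏ likelihoods:
  Lumion syndrome: 0.291 × 0.10 × 0.60 × 0.39 = 0.0068094
  Neyos syndrome: 0.208 × 0.18 × 0.77 × 0.64 = 0.01845
  Zerett's disease: 0.199 × 0.72 × 0.49 × 0.58 = 0.04072
  Mirol syndrome: 0.302 × 0.34 × 0.82 × 0.31 = 0.026101
The unnormalized weights sum to 0.092081.
P(Lumion syndrome | evidence) = 0.0068094 / 0.092081 ≈ 0.074
P(Neyos syndrome | evidence) = 0.01845 / 0.092081 ≈ 0.200
P(Zerett's disease | evidence) = 0.04072 / 0.092081 ≈ 0.442
P(Mirol syndrome | evidence) = 0.026101 / 0.092081 ≈ 0.283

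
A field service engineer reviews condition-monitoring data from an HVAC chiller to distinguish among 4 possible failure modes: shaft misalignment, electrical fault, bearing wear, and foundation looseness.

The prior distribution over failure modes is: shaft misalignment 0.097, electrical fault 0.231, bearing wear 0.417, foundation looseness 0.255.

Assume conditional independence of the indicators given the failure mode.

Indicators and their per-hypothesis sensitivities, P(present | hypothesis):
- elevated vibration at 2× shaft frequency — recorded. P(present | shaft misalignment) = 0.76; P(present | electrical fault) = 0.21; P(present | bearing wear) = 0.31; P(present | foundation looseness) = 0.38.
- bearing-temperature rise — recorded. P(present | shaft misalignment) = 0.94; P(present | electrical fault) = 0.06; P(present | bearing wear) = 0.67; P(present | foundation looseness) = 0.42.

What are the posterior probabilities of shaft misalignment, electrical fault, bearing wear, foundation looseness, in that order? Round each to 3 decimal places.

0.347, 0.015, 0.434, 0.204

By Bayes' rule with conditional independence, the unnormalized weight for each hypothesis is prior × ∏ likelihoods:
  shaft misalignment: 0.097 × 0.76 × 0.94 = 0.069297
  electrical fault: 0.231 × 0.21 × 0.06 = 0.0029106
  bearing wear: 0.417 × 0.31 × 0.67 = 0.086611
  foundation looseness: 0.255 × 0.38 × 0.42 = 0.040698
Normalizing constant Z = 0.069297 + 0.0029106 + 0.086611 + 0.040698 = 0.19952.
P(shaft misalignment | evidence) = 0.069297 / 0.19952 ≈ 0.347
P(electrical fault | evidence) = 0.0029106 / 0.19952 ≈ 0.015
P(bearing wear | evidence) = 0.086611 / 0.19952 ≈ 0.434
P(foundation looseness | evidence) = 0.040698 / 0.19952 ≈ 0.204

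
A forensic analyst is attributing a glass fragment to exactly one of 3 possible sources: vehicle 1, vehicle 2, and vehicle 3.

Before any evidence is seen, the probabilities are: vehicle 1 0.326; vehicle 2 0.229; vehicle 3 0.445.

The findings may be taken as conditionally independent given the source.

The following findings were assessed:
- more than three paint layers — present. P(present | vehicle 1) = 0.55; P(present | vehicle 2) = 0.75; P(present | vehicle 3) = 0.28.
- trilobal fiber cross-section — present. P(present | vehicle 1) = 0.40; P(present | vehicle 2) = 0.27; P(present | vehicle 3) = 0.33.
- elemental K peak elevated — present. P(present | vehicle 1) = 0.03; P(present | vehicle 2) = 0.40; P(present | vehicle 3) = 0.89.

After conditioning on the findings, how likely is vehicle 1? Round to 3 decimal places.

For each hypothesis, the unnormalized posterior weight is prior × product of the finding likelihoods:
  vehicle 1: 0.326 × 0.55 × 0.40 × 0.03 = 0.0021516
  vehicle 2: 0.229 × 0.75 × 0.27 × 0.40 = 0.018549
  vehicle 3: 0.445 × 0.28 × 0.33 × 0.89 = 0.036595
The unnormalized weights sum to 0.057296.
P(vehicle 1 | evidence) = 0.0021516 / 0.057296 ≈ 0.038.

0.038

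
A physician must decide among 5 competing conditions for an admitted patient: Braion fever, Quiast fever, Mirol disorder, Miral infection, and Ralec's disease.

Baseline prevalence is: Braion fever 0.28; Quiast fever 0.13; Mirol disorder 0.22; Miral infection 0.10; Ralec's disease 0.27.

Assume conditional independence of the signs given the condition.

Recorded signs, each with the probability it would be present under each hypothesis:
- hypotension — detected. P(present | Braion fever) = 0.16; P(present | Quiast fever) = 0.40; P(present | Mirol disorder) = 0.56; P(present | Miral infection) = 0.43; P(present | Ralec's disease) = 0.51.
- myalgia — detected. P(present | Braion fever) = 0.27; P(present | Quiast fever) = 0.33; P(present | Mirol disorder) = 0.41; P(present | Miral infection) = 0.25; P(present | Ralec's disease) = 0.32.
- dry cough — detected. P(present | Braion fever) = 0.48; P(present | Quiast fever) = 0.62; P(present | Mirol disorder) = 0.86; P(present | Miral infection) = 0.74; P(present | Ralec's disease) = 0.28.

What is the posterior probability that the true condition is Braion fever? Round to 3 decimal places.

0.072

By Bayes' rule with conditional independence, the unnormalized weight for each hypothesis is prior × ∏ likelihoods:
  Braion fever: 0.28 × 0.16 × 0.27 × 0.48 = 0.0058061
  Quiast fever: 0.13 × 0.40 × 0.33 × 0.62 = 0.010639
  Mirol disorder: 0.22 × 0.56 × 0.41 × 0.86 = 0.04344
  Miral infection: 0.10 × 0.43 × 0.25 × 0.74 = 0.007955
  Ralec's disease: 0.27 × 0.51 × 0.32 × 0.28 = 0.012338
Marginal likelihood of the evidence = 0.080179.
P(Braion fever | evidence) = 0.0058061 / 0.080179 ≈ 0.072.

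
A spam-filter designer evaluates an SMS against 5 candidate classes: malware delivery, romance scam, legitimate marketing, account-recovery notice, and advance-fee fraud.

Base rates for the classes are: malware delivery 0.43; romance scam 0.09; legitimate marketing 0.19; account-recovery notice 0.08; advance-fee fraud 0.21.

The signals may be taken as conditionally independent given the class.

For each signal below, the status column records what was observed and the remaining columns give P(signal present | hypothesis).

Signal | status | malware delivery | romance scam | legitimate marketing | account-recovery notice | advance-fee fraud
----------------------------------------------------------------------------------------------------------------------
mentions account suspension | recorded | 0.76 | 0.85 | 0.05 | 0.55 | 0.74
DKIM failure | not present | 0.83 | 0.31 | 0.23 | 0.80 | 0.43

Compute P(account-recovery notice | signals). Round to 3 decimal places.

0.041

By Bayes' rule with conditional independence, the unnormalized weight for each hypothesis is prior × ∏ likelihoods (using 1 − P(present | H) for each absent signal):
  malware delivery: 0.43 × 0.76 × (1 − 0.83) = 0.055556
  romance scam: 0.09 × 0.85 × (1 − 0.31) = 0.052785
  legitimate marketing: 0.19 × 0.05 × (1 − 0.23) = 0.007315
  account-recovery notice: 0.08 × 0.55 × (1 − 0.80) = 0.0088
  advance-fee fraud: 0.21 × 0.74 × (1 − 0.43) = 0.088578
Normalizing constant Z = 0.055556 + 0.052785 + 0.007315 + 0.0088 + 0.088578 = 0.21303.
P(account-recovery notice | evidence) = 0.0088 / 0.21303 ≈ 0.041.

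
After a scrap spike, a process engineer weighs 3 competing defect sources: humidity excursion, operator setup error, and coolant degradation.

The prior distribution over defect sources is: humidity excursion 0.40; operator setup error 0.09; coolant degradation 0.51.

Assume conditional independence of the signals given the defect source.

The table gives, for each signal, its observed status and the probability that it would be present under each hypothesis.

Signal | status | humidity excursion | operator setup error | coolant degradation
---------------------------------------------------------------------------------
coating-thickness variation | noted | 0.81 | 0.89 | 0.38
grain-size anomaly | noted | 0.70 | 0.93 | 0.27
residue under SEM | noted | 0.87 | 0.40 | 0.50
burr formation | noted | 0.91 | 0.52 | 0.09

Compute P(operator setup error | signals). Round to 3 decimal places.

Multiply each prior by the joint likelihood of the signal pattern:
  humidity excursion: 0.40 × 0.81 × 0.70 × 0.87 × 0.91 = 0.17956
  operator setup error: 0.09 × 0.89 × 0.93 × 0.40 × 0.52 = 0.015495
  coolant degradation: 0.51 × 0.38 × 0.27 × 0.50 × 0.09 = 0.0023547
Marginal likelihood of the evidence = 0.19741.
P(operator setup error | evidence) = 0.015495 / 0.19741 ≈ 0.078.

0.078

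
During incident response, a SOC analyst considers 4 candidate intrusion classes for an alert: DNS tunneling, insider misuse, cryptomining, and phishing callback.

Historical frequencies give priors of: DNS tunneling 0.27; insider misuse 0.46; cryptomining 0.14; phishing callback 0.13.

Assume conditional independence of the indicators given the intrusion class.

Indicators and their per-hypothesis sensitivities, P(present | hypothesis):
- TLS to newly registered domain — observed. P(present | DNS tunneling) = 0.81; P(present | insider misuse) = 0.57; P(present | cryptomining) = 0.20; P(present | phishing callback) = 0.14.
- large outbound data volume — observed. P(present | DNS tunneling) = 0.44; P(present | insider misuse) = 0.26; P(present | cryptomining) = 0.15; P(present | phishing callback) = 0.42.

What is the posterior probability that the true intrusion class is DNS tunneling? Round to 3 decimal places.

For each hypothesis, the unnormalized posterior weight is prior × product of the indicator likelihoods:
  DNS tunneling: 0.27 × 0.81 × 0.44 = 0.096228
  insider misuse: 0.46 × 0.57 × 0.26 = 0.068172
  cryptomining: 0.14 × 0.20 × 0.15 = 0.0042
  phishing callback: 0.13 × 0.14 × 0.42 = 0.007644
Marginal likelihood of the evidence = 0.17624.
P(DNS tunneling | evidence) = 0.096228 / 0.17624 ≈ 0.546.

0.546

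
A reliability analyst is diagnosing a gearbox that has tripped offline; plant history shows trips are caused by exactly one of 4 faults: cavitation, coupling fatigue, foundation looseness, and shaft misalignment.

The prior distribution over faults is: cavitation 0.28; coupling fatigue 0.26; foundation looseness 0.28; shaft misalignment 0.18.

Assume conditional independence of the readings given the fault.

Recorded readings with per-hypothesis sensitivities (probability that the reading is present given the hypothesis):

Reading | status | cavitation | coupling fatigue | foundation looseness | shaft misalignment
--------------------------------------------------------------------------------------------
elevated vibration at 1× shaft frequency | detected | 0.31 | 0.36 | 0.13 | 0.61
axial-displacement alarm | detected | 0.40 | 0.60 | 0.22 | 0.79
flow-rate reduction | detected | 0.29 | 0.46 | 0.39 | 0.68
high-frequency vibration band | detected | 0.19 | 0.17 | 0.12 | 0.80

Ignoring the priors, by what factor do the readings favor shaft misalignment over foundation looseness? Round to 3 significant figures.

196

Joint likelihood of the reading pattern under each hypothesis:
  shaft misalignment: 0.61 × 0.79 × 0.68 × 0.80 = 0.26215
  foundation looseness: 0.13 × 0.22 × 0.39 × 0.12 = 0.0013385
Bayes factor = 0.26215 / 0.0013385 ≈ 196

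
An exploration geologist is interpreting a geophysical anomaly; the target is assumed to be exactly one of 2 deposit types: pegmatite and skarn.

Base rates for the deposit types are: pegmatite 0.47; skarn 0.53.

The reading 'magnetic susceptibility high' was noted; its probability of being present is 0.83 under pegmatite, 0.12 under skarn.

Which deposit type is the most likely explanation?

Multiply each prior by the likelihood of the reading:
  pegmatite: 0.47 × 0.83 = 0.3901
  skarn: 0.53 × 0.12 = 0.0636
The unnormalized weights sum to 0.4537.
P(pegmatite | evidence) ≈ 0.3901 / 0.4537 ≈ 0.860
P(skarn | evidence) ≈ 0.0636 / 0.4537 ≈ 0.140
The largest is 0.860, so pegmatite is most probable.

pegmatite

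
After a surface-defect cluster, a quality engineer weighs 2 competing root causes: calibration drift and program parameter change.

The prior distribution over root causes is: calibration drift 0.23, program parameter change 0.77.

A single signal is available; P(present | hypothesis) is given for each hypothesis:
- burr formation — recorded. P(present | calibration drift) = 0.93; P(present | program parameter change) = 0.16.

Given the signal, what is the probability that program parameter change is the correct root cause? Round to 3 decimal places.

By Bayes' rule, the unnormalized weight for each hypothesis is prior × likelihood:
  calibration drift: 0.23 × 0.93 = 0.2139
  program parameter change: 0.77 × 0.16 = 0.1232
Normalizing constant Z = 0.2139 + 0.1232 = 0.3371.
P(program parameter change | evidence) = 0.1232 / 0.3371 ≈ 0.365.

0.365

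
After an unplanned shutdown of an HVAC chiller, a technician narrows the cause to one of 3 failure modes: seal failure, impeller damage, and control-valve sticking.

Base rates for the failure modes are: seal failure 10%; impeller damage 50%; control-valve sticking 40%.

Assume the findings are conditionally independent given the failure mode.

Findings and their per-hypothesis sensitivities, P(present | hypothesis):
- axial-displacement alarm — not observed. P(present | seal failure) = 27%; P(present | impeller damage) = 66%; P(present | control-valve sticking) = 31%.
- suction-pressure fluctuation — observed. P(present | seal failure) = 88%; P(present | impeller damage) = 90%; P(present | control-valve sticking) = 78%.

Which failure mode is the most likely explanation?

control-valve sticking

Multiply each prior by the joint likelihood of the evidence pattern (using 1 − P(present | H) for each absent finding):
  seal failure: 0.10 × (1 − 0.27) × 0.88 = 0.06424
  impeller damage: 0.50 × (1 − 0.66) × 0.90 = 0.153
  control-valve sticking: 0.40 × (1 − 0.31) × 0.78 = 0.21528
Normalizing constant Z = 0.06424 + 0.153 + 0.21528 = 0.43252.
P(seal failure | evidence) ≈ 0.06424 / 0.43252 ≈ 0.149
P(impeller damage | evidence) ≈ 0.153 / 0.43252 ≈ 0.354
P(control-valve sticking | evidence) ≈ 0.21528 / 0.43252 ≈ 0.498
The largest is 0.498, so control-valve sticking is most probable.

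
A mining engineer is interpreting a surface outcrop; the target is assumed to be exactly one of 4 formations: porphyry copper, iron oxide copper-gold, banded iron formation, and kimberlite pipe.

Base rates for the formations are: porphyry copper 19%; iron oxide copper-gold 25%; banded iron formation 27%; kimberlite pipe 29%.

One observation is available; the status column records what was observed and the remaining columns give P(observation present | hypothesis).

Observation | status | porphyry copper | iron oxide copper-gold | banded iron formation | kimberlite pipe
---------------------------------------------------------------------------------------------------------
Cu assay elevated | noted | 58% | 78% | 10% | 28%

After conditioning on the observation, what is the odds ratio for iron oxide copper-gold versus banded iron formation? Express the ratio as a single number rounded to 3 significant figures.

Posterior odds equal prior odds times the likelihood ratio; only the two competing hypotheses matter.
  iron oxide copper-gold: 0.25 × 0.78 = 0.195
  banded iron formation: 0.27 × 0.10 = 0.027
Odds(iron oxide copper-gold : banded iron formation) = 0.195 / 0.027 ≈ 7.22.

7.22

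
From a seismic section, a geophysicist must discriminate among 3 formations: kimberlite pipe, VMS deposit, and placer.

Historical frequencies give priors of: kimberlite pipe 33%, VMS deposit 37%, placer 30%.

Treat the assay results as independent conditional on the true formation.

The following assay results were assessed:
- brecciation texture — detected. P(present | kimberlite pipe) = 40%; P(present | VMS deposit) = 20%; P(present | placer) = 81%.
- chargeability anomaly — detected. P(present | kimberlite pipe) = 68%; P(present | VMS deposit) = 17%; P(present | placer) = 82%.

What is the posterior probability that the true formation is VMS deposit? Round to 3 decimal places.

By Bayes' rule with conditional independence, the unnormalized weight for each hypothesis is prior × ∏ likelihoods:
  kimberlite pipe: 0.33 × 0.40 × 0.68 = 0.08976
  VMS deposit: 0.37 × 0.20 × 0.17 = 0.01258
  placer: 0.30 × 0.81 × 0.82 = 0.19926
Marginal likelihood of the evidence = 0.3016.
P(VMS deposit | evidence) = 0.01258 / 0.3016 ≈ 0.042.

0.042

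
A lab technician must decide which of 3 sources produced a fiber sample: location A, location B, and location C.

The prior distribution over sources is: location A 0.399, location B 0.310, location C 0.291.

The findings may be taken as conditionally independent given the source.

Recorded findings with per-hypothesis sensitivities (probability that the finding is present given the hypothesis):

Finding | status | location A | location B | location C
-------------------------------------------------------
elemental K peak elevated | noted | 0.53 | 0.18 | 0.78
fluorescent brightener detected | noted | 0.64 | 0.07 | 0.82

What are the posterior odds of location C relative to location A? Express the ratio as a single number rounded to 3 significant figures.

1.38

Unnormalized posterior weight (prior times the finding likelihoods) for each of the two hypotheses:
  location C: 0.291 × 0.78 × 0.82 = 0.18612
  location A: 0.399 × 0.53 × 0.64 = 0.13534
Posterior odds = 0.18612 / 0.13534 ≈ 1.38.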